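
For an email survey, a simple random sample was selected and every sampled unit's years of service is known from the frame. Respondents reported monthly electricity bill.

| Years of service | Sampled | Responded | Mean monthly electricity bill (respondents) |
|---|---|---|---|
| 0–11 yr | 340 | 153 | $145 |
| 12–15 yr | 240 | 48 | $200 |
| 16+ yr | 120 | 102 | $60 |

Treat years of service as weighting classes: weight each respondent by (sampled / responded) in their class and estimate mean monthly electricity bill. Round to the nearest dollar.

Class response rates: 0–11 yr 153/340 = 45%, 12–15 yr 48/240 = 20%, 16+ yr 102/120 = 85%.
Each respondent's weight = sampled/responded in their class; summing within a class gives n_sampled, so:
  0–11 yr: 340 × 145 = 49,300
  12–15 yr: 240 × 200 = 48,000
  16+ yr: 120 × 60 = 7200
Adjusted estimate = 104,500 / 700 = 149.286 → $149.

$149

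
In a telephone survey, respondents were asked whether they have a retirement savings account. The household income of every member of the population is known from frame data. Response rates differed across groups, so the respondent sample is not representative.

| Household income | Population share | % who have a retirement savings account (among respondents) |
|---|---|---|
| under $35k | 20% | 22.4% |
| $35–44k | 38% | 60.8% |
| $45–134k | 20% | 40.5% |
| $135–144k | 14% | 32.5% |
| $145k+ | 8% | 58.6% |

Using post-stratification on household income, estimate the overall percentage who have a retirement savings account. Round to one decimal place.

44.9%

Each cell contributes population-share × respondent value:
  under $35k: 0.2 × 22.4 = 4.48
  $35–44k: 0.38 × 60.8 = 23.104
  $45–134k: 0.2 × 40.5 = 8.1
  $135–144k: 0.14 × 32.5 = 4.55
  $145k+: 0.08 × 58.6 = 4.688
Post-stratified estimate = 44.922 → 44.9%.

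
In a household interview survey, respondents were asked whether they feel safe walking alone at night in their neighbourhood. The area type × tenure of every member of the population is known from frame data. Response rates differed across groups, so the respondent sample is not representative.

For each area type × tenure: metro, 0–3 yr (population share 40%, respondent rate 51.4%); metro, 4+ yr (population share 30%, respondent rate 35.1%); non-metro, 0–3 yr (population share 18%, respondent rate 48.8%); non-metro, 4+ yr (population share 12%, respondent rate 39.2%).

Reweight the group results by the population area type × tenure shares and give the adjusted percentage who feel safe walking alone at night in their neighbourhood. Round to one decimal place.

Weight each group's respondent value by its population share:
  metro, 0–3 yr: 0.4 × 51.4 = 20.56
  metro, 4+ yr: 0.3 × 35.1 = 10.53
  non-metro, 0–3 yr: 0.18 × 48.8 = 8.784
  non-metro, 4+ yr: 0.12 × 39.2 = 4.704
Post-stratified estimate = 44.578 → 44.6%.

44.6%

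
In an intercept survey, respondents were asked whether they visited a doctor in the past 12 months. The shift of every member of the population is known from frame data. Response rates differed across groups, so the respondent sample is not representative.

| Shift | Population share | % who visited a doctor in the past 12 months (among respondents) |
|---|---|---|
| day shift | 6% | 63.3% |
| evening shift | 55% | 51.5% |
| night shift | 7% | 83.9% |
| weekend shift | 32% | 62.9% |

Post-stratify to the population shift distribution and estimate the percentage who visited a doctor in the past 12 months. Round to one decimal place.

58.1%

Reweight to the known shift distribution:
  day shift: 0.06 × 63.3 = 3.798
  evening shift: 0.55 × 51.5 = 28.325
  night shift: 0.07 × 83.9 = 5.873
  weekend shift: 0.32 × 62.9 = 20.128
Post-stratified estimate = 58.124 → 58.1%.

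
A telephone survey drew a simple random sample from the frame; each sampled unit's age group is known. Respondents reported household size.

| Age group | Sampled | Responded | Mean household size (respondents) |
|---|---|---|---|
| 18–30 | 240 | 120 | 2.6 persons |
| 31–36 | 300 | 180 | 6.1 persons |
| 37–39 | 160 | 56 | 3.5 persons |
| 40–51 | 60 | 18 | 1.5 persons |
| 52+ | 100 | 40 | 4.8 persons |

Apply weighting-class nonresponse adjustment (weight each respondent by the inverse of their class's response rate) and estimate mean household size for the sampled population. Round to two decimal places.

4.17

Class response rates: 18–30 120/240 = 50%, 31–36 180/300 = 60%, 37–39 56/160 = 35%, 40–51 18/60 = 30%, 52+ 40/100 = 40%.
With weight = n_sampled/n_responded per class, the weighted class total is n_sampled:
  18–30: 240 × 2.6 = 624
  31–36: 300 × 6.1 = 1830
  37–39: 160 × 3.5 = 560
  40–51: 60 × 1.5 = 90
  52+: 100 × 4.8 = 480
Adjusted estimate = 3584 / 860 = 4.16744 → 4.17.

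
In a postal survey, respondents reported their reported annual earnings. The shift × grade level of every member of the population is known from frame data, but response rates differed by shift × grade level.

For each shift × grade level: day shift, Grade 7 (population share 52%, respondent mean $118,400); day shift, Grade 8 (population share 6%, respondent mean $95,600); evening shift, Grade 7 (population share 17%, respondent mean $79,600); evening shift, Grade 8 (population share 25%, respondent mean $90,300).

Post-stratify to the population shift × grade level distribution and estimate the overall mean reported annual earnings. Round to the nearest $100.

Weight each group's respondent value by its population share:
  day shift, Grade 7: 0.52 × 118,400 = 61,568
  day shift, Grade 8: 0.06 × 95,600 = 5736
  evening shift, Grade 7: 0.17 × 79,600 = 13,532
  evening shift, Grade 8: 0.25 × 90,300 = 22,575
Post-stratified estimate = 103,411 → $103,400.

$103,400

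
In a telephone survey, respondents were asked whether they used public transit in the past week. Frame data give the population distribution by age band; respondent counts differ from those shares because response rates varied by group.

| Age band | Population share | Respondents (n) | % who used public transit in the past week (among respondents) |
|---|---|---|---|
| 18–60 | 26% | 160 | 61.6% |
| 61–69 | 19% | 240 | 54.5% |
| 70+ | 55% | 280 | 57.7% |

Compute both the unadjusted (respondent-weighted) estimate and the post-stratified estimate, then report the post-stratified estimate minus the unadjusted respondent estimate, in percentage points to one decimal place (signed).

+0.6 percentage points

Naive respondent-only estimate (weights = respondent counts):
  (160/680)×61.6 + (240/680)×54.5 + (280/680)×57.7 = 57.4882%
Reweighting by population age band shares:
  0.26×61.6 + 0.19×54.5 + 0.55×57.7 = 58.106%
Difference = 58.106 − 57.4882 = 0.6178 pp.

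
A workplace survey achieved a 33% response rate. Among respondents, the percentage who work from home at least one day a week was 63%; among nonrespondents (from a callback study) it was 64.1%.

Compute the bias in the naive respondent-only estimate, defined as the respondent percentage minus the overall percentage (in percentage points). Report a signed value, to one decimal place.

-0.7 percentage points

Nonresponse fraction = 1 − 0.33 = 0.67.
Bias = (nonresponse fraction) × (respondent percentage − nonrespondent percentage)
     = 0.67 × (63 − 64.1) = 0.67 × -1.1 = -0.737.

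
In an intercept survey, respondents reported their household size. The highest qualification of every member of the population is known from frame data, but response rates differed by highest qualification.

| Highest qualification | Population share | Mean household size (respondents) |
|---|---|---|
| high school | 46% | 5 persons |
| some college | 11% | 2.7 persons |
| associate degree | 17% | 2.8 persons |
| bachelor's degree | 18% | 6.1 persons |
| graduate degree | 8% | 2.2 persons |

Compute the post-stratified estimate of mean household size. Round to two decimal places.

Post-stratification weights by population share, not respondent share:
  high school: 0.46 × 5 = 2.3
  some college: 0.11 × 2.7 = 0.297
  associate degree: 0.17 × 2.8 = 0.476
  bachelor's degree: 0.18 × 6.1 = 1.098
  graduate degree: 0.08 × 2.2 = 0.176
Post-stratified estimate = 4.347 → 4.35.

4.35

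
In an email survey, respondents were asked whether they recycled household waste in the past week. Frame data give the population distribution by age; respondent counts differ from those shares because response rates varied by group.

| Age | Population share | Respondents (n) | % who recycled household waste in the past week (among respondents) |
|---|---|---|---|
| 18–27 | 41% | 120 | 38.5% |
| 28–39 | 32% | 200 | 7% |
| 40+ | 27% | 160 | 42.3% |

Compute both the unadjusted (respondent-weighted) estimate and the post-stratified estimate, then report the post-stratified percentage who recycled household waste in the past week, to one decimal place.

Naive respondent-only estimate (weights = respondent counts):
  (120/480)×38.5 + (200/480)×7 + (160/480)×42.3 = 26.6417%
Post-stratified estimate weights by population shares:
  0.41×38.5 + 0.32×7 + 0.27×42.3 = 29.446%

29.4%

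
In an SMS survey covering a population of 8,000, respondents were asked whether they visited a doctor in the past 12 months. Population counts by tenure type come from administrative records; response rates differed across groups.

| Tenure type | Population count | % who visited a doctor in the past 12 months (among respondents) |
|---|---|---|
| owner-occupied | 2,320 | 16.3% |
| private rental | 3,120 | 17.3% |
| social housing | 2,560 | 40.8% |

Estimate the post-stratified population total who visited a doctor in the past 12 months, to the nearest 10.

1,960

Apply each group's respondent rate to its population count:
  owner-occupied: 2,320 × 16.3% = 378.16
  private rental: 3,120 × 17.3% = 539.76
  social housing: 2,560 × 40.8% = 1044.48
Estimated total = 1962.4 → 1,960.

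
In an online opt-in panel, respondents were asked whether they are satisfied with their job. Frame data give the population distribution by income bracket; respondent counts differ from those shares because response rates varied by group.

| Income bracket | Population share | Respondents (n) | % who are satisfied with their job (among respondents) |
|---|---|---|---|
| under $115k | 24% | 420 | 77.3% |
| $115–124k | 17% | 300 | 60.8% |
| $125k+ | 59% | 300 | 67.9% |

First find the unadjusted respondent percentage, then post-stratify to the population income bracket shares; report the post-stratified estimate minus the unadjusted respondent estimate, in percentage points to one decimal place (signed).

-0.7 percentage points

Naive respondent-only estimate (weights = respondent counts):
  (420/1020)×77.3 + (300/1020)×60.8 + (300/1020)×67.9 = 69.6824%
Post-stratifying to population shares instead:
  0.24×77.3 + 0.17×60.8 + 0.59×67.9 = 68.949%
Difference = 68.949 − 69.6824 = -0.7334 pp.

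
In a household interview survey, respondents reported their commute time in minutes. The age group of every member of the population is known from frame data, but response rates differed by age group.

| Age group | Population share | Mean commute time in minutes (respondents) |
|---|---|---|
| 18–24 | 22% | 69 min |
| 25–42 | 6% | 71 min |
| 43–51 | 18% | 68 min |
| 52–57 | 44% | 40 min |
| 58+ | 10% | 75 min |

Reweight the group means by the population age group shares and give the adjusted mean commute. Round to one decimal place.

Each cell contributes population-share × respondent value:
  18–24: 0.22 × 69 = 15.18
  25–42: 0.06 × 71 = 4.26
  43–51: 0.18 × 68 = 12.24
  52–57: 0.44 × 40 = 17.6
  58+: 0.1 × 75 = 7.5
Post-stratified estimate = 56.78 → 56.8.

56.8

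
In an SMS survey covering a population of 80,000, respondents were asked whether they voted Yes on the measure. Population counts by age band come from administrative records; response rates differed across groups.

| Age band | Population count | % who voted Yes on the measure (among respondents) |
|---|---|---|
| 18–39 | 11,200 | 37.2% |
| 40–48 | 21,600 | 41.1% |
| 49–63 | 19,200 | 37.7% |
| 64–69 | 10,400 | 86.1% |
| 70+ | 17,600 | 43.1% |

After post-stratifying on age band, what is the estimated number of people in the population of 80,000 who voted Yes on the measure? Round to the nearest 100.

Apply each group's respondent rate to its population count:
  18–39: 11,200 × 37.2% = 4166.4
  40–48: 21,600 × 41.1% = 8877.6
  49–63: 19,200 × 37.7% = 7238.4
  64–69: 10,400 × 86.1% = 8954.4
  70+: 17,600 × 43.1% = 7585.6
Estimated total = 36822.4 → 36,800.

36,800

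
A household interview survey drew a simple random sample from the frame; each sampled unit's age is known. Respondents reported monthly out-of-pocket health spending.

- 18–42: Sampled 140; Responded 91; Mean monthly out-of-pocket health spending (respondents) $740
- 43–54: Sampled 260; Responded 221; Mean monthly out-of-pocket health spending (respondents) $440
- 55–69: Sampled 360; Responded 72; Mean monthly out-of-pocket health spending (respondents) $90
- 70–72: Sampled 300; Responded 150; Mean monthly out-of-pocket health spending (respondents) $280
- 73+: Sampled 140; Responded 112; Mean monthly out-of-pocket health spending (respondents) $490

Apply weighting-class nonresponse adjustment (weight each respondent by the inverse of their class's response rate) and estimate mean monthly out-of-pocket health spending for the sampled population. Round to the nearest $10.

$340

Response rates by class: 18–42 91/140 = 65%, 43–54 221/260 = 85%, 55–69 72/360 = 20%, 70–72 150/300 = 50%, 73+ 112/140 = 80%.
Each respondent's weight = sampled/responded in their class; summing within a class gives n_sampled, so:
  18–42: 140 × 740 = 103,600
  43–54: 260 × 440 = 114,400
  55–69: 360 × 90 = 32,400
  70–72: 300 × 280 = 84,000
  73+: 140 × 490 = 68,600
Adjusted estimate = 403,000 / 1,200 = 335.833 → $340.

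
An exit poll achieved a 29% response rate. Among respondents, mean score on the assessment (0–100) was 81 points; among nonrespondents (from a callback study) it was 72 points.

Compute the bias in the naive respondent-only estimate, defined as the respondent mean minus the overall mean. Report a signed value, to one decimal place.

+6.4

Nonresponse fraction = 1 − 0.29 = 0.71.
Bias = (nonresponse fraction) × (respondent mean − nonrespondent mean)
     = 0.71 × (81 − 72) = 0.71 × 9 = 6.39.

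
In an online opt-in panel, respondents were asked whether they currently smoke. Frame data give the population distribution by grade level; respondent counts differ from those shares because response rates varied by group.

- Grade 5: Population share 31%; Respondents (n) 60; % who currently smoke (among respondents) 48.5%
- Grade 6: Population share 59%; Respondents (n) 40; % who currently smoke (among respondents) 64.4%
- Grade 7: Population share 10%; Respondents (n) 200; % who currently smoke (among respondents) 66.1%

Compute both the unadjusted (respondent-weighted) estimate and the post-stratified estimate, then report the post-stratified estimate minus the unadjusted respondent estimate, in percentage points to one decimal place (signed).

Without adjustment, the pooled respondent share is:
  (60/300)×48.5 + (40/300)×64.4 + (200/300)×66.1 = 62.3533%
Reweighting by population grade level shares:
  0.31×48.5 + 0.59×64.4 + 0.1×66.1 = 59.641%
Difference = 59.641 − 62.3533 = -2.7123 pp.

-2.7 percentage points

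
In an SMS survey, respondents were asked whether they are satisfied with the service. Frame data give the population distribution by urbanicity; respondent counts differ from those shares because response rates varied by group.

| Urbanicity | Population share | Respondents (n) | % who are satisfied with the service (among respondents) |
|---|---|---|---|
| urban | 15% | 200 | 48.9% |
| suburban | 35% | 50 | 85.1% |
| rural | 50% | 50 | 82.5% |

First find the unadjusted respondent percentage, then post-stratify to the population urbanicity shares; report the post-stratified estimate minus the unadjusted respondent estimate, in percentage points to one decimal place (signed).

+17.8 percentage points

Without adjustment, the pooled respondent share is:
  (200/300)×48.9 + (50/300)×85.1 + (50/300)×82.5 = 60.5333%
Post-stratifying to population shares instead:
  0.15×48.9 + 0.35×85.1 + 0.5×82.5 = 78.37%
Difference = 78.37 − 60.5333 = 17.8367 pp.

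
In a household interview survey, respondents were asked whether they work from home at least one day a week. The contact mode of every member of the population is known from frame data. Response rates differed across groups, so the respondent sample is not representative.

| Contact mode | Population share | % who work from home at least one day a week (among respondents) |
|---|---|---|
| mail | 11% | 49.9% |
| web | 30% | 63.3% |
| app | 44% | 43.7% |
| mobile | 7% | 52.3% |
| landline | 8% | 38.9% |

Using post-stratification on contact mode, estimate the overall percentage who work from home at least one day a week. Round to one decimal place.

50.5%

Post-stratification weights by population share, not respondent share:
  mail: 0.11 × 49.9 = 5.489
  web: 0.3 × 63.3 = 18.99
  app: 0.44 × 43.7 = 19.228
  mobile: 0.07 × 52.3 = 3.661
  landline: 0.08 × 38.9 = 3.112
Post-stratified estimate = 50.48 → 50.5%.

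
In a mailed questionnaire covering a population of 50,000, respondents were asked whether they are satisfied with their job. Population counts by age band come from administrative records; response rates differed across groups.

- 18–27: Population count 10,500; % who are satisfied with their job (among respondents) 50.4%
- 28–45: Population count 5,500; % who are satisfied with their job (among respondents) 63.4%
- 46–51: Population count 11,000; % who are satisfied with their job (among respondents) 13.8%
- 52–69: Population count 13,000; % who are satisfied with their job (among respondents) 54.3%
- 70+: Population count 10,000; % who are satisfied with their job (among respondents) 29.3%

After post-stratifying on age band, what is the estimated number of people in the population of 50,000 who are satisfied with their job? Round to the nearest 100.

Each cell contributes its population count × the respondent rate:
  18–27: 10,500 × 50.4% = 5292
  28–45: 5,500 × 63.4% = 3487
  46–51: 11,000 × 13.8% = 1518
  52–69: 13,000 × 54.3% = 7059
  70+: 10,000 × 29.3% = 2930
Estimated total = 20,286 → 20,300.

20,300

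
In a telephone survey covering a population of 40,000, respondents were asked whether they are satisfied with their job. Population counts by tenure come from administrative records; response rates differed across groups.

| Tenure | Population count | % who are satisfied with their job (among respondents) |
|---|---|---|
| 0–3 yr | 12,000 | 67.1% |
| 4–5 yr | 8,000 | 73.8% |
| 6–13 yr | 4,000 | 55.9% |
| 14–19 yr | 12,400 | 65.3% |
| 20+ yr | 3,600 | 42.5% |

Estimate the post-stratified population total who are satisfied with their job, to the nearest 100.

Each cell contributes its population count × the respondent rate:
  0–3 yr: 12,000 × 67.1% = 8052
  4–5 yr: 8,000 × 73.8% = 5904
  6–13 yr: 4,000 × 55.9% = 2236
  14–19 yr: 12,400 × 65.3% = 8097.2
  20+ yr: 3,600 × 42.5% = 1530
Estimated total = 25819.2 → 25,800.

25,800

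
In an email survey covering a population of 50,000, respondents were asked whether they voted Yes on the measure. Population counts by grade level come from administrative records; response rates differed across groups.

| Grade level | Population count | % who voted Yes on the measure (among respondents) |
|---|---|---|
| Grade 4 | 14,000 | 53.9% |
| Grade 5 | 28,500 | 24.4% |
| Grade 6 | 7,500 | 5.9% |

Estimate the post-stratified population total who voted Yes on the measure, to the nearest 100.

14,900

Each cell contributes its population count × the respondent rate:
  Grade 4: 14,000 × 53.9% = 7546
  Grade 5: 28,500 × 24.4% = 6954
  Grade 6: 7,500 × 5.9% = 442.5
Estimated total = 14942.5 → 14,900.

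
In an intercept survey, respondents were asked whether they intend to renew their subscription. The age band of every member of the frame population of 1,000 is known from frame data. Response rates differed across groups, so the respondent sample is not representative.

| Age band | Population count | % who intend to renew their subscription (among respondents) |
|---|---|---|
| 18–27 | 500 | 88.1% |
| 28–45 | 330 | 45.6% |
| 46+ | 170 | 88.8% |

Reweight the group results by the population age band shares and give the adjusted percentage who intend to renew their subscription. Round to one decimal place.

74.2%

Post-stratification weights by population share, not respondent share:
  18–27: (500/1,000) × 88.1 = 44.05
  28–45: (330/1,000) × 45.6 = 15.048
  46+: (170/1,000) × 88.8 = 15.096
Post-stratified estimate = 74.194 → 74.2%.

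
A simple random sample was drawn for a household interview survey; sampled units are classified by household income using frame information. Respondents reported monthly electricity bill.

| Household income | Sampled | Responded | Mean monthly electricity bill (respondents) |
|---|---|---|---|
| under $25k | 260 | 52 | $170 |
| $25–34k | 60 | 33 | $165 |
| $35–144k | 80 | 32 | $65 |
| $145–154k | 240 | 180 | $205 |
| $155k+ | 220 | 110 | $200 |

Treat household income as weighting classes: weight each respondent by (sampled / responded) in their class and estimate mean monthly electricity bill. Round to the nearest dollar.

Class response rates: under $25k 52/260 = 20%, $25–34k 33/60 = 55%, $35–144k 32/80 = 40%, $145–154k 180/240 = 75%, $155k+ 110/220 = 50%.
With weight = n_sampled/n_responded per class, the weighted class total is n_sampled:
  under $25k: 260 × 170 = 44,200
  $25–34k: 60 × 165 = 9900
  $35–144k: 80 × 65 = 5200
  $145–154k: 240 × 205 = 49,200
  $155k+: 220 × 200 = 44,000
Adjusted estimate = 152,500 / 860 = 177.326 → $177.

$177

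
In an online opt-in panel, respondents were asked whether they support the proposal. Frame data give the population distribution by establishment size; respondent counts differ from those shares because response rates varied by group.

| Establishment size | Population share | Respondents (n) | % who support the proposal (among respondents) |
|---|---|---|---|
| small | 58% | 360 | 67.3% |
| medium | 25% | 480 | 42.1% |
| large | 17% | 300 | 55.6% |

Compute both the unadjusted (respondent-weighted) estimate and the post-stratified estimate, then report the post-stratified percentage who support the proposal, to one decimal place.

59.0%

Without adjustment, the pooled respondent share is:
  (360/1140)×67.3 + (480/1140)×42.1 + (300/1140)×55.6 = 53.6105%
Post-stratified estimate weights by population shares:
  0.58×67.3 + 0.25×42.1 + 0.17×55.6 = 59.011%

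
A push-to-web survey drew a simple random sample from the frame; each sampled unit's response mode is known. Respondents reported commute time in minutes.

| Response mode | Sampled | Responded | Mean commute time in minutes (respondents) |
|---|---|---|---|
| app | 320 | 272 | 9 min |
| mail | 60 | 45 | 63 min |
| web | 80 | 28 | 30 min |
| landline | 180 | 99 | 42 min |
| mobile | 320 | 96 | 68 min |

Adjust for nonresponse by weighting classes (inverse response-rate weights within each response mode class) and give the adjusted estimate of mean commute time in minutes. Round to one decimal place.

Class response rates: app 272/320 = 85%, mail 45/60 = 75%, web 28/80 = 35%, landline 99/180 = 55%, mobile 96/320 = 30%.
Weighting each respondent by the inverse class response rate inflates each class back to its sampled size, so the class weight is n_sampled:
  app: 320 × 9 = 2880
  mail: 60 × 63 = 3780
  web: 80 × 30 = 2400
  landline: 180 × 42 = 7560
  mobile: 320 × 68 = 21,760
Adjusted estimate = 38,380 / 960 = 39.9792 → 40.0.

40.0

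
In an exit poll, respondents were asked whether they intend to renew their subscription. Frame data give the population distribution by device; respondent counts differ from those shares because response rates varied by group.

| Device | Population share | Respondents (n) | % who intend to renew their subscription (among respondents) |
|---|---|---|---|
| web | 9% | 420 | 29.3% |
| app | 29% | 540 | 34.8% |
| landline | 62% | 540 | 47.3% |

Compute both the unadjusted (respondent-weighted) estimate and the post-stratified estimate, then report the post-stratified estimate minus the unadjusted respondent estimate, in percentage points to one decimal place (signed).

Unadjusted (pooled respondent) estimate weights by respondent counts:
  (420/1500)×29.3 + (540/1500)×34.8 + (540/1500)×47.3 = 37.76%
Reweighting by population device shares:
  0.09×29.3 + 0.29×34.8 + 0.62×47.3 = 42.055%
Difference = 42.055 − 37.76 = 4.295 pp.

+4.3 percentage points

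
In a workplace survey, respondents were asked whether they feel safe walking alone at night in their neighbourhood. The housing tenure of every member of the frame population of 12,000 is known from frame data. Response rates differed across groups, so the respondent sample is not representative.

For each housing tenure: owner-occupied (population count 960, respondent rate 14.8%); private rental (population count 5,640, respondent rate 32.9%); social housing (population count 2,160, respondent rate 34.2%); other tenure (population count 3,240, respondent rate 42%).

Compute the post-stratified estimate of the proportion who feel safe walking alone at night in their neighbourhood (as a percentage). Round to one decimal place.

34.1%

Each cell contributes population-share × respondent value:
  owner-occupied: (960/12,000) × 14.8 = 1.184
  private rental: (5,640/12,000) × 32.9 = 15.463
  social housing: (2,160/12,000) × 34.2 = 6.156
  other tenure: (3,240/12,000) × 42 = 11.34
Post-stratified estimate = 34.143 → 34.1%.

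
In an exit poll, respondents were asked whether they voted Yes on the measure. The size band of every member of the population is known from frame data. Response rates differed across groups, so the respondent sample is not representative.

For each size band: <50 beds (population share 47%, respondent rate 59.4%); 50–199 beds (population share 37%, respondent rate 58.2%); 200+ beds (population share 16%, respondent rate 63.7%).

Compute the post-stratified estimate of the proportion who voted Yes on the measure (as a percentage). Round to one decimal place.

59.6%

Reweight to the known size band distribution:
  <50 beds: 0.47 × 59.4 = 27.918
  50–199 beds: 0.37 × 58.2 = 21.534
  200+ beds: 0.16 × 63.7 = 10.192
Post-stratified estimate = 59.644 → 59.6%.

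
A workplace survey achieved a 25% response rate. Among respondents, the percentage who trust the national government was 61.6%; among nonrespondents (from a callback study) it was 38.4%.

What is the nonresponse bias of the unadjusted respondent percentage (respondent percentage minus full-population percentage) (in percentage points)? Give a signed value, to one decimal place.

+17.4 percentage points

Nonresponse fraction = 1 − 0.25 = 0.75.
Bias = (nonresponse fraction) × (respondent percentage − nonrespondent percentage)
     = 0.75 × (61.6 − 38.4) = 0.75 × 23.2 = 17.4.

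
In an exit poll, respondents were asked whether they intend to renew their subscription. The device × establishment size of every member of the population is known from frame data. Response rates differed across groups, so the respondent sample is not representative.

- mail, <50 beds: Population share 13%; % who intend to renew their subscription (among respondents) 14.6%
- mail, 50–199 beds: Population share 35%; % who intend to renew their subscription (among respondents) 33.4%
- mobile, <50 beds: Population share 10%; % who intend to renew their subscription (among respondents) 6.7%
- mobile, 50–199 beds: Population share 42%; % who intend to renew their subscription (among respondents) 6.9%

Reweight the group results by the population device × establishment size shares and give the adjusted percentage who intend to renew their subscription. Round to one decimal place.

Each cell contributes population-share × respondent value:
  mail, <50 beds: 0.13 × 14.6 = 1.898
  mail, 50–199 beds: 0.35 × 33.4 = 11.69
  mobile, <50 beds: 0.1 × 6.7 = 0.67
  mobile, 50–199 beds: 0.42 × 6.9 = 2.898
Post-stratified estimate = 17.156 → 17.2%.

17.2%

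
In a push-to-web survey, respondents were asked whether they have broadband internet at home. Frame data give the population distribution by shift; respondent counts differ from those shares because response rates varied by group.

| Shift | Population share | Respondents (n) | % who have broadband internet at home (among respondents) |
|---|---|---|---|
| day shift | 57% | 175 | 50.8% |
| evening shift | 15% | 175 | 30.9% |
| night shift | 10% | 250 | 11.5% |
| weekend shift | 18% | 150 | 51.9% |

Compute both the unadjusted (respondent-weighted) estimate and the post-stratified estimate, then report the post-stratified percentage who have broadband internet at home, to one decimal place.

44.1%

Unadjusted (pooled respondent) estimate weights by respondent counts:
  (175/750)×50.8 + (175/750)×30.9 + (250/750)×11.5 + (150/750)×51.9 = 33.2767%
Reweighting by population shift shares:
  0.57×50.8 + 0.15×30.9 + 0.1×11.5 + 0.18×51.9 = 44.083%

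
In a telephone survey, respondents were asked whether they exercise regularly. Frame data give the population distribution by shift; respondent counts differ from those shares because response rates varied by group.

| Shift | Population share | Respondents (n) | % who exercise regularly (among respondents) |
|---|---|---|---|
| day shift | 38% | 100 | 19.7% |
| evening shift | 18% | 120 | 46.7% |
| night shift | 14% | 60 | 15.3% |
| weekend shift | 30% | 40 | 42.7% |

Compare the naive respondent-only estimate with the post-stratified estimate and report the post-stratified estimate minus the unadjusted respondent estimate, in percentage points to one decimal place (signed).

Naive respondent-only estimate (weights = respondent counts):
  (100/320)×19.7 + (120/320)×46.7 + (60/320)×15.3 + (40/320)×42.7 = 31.875%
Reweighting by population shift shares:
  0.38×19.7 + 0.18×46.7 + 0.14×15.3 + 0.3×42.7 = 30.844%
Difference = 30.844 − 31.875 = -1.031 pp.

-1.0 percentage points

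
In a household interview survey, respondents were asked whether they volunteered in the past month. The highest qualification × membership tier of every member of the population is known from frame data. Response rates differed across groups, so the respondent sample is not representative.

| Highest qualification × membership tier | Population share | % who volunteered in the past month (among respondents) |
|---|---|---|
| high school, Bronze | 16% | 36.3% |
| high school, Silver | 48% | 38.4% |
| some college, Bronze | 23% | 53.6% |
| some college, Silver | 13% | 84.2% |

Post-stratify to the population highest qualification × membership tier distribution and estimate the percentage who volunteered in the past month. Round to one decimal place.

Post-stratification weights by population share, not respondent share:
  high school, Bronze: 0.16 × 36.3 = 5.808
  high school, Silver: 0.48 × 38.4 = 18.432
  some college, Bronze: 0.23 × 53.6 = 12.328
  some college, Silver: 0.13 × 84.2 = 10.946
Post-stratified estimate = 47.514 → 47.5%.

47.5%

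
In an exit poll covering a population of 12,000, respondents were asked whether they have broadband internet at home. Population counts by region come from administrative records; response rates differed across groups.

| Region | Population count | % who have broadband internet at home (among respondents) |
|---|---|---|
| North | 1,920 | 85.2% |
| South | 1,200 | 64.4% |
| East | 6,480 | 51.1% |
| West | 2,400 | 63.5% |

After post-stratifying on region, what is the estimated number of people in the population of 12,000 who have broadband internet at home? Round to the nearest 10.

Apply each group's respondent rate to its population count:
  North: 1,920 × 85.2% = 1635.84
  South: 1,200 × 64.4% = 772.8
  East: 6,480 × 51.1% = 3311.28
  West: 2,400 × 63.5% = 1524
Estimated total = 7243.92 → 7,240.

7,240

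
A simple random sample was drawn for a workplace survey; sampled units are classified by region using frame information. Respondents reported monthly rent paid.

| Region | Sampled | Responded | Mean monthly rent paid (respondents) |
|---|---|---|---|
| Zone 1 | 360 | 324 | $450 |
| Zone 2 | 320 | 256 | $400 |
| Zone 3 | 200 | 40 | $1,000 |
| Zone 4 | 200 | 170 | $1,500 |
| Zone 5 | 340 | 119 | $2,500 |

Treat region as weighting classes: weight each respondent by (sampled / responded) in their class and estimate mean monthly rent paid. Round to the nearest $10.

Response rates by class: Zone 1 324/360 = 90%, Zone 2 256/320 = 80%, Zone 3 40/200 = 20%, Zone 4 170/200 = 85%, Zone 5 119/340 = 35%.
Inverse-response-rate weighting restores each class to its sampled count, so class totals weight by n_sampled:
  Zone 1: 360 × 450 = 162,000
  Zone 2: 320 × 400 = 128,000
  Zone 3: 200 × 1000 = 200,000
  Zone 4: 200 × 1500 = 300,000
  Zone 5: 340 × 2500 = 850,000
Adjusted estimate = 1,640,000 / 1,420 = 1154.93 → $1,150.

$1,150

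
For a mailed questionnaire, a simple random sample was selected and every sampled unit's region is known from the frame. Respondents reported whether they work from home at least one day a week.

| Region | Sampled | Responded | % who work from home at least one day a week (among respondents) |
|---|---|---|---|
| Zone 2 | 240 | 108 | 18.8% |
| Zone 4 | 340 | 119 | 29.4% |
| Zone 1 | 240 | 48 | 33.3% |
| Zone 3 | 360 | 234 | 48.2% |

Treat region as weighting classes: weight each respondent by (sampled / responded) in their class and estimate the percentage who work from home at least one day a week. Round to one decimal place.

33.8%

Response rates by class: Zone 2 108/240 = 45%, Zone 4 119/340 = 35%, Zone 1 48/240 = 20%, Zone 3 234/360 = 65%.
Weighting each respondent by the inverse class response rate inflates each class back to its sampled size, so the class weight is n_sampled:
  Zone 2: 240 × 18.8 = 4512
  Zone 4: 340 × 29.4 = 9996
  Zone 1: 240 × 33.3 = 7992
  Zone 3: 360 × 48.2 = 17,352
Adjusted estimate = 39,852 / 1,180 = 33.7729 → 33.8%.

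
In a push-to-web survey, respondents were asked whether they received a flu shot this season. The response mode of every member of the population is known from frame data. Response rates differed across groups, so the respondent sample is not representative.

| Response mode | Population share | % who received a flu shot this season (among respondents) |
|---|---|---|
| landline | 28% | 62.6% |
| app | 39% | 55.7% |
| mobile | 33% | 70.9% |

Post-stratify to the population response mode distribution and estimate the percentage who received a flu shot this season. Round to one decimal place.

Each cell contributes population-share × respondent value:
  landline: 0.28 × 62.6 = 17.528
  app: 0.39 × 55.7 = 21.723
  mobile: 0.33 × 70.9 = 23.397
Post-stratified estimate = 62.648 → 62.6%.

62.6%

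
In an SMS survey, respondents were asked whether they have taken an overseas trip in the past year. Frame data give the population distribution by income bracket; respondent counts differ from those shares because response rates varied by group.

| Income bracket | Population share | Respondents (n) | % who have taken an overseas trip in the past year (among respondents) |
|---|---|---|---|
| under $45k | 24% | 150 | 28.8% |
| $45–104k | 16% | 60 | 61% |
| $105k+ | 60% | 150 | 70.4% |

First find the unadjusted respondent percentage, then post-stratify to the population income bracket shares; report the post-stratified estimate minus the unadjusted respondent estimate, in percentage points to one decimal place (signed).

+7.4 percentage points

Without adjustment, the pooled respondent share is:
  (150/360)×28.8 + (60/360)×61 + (150/360)×70.4 = 51.5%
Post-stratifying to population shares instead:
  0.24×28.8 + 0.16×61 + 0.6×70.4 = 58.912%
Difference = 58.912 − 51.5 = 7.412 pp.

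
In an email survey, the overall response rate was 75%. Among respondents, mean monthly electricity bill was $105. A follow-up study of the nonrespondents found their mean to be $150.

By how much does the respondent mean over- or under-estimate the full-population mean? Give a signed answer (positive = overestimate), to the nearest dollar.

-$11

Nonresponse fraction = 1 − 0.75 = 0.25.
Bias = (nonresponse fraction) × (respondent mean − nonrespondent mean)
     = 0.25 × (105 − 150) = 0.25 × -45 = -11.25.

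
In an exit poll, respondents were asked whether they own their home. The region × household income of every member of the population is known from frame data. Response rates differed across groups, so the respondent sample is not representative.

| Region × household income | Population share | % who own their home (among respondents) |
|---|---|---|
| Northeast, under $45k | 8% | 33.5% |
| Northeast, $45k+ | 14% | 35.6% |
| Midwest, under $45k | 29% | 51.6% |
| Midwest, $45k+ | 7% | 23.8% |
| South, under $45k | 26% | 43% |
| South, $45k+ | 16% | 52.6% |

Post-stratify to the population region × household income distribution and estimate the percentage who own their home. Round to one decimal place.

43.9%

Weight each group's respondent value by its population share:
  Northeast, under $45k: 0.08 × 33.5 = 2.68
  Northeast, $45k+: 0.14 × 35.6 = 4.984
  Midwest, under $45k: 0.29 × 51.6 = 14.964
  Midwest, $45k+: 0.07 × 23.8 = 1.666
  South, under $45k: 0.26 × 43 = 11.18
  South, $45k+: 0.16 × 52.6 = 8.416
Post-stratified estimate = 43.89 → 43.9%.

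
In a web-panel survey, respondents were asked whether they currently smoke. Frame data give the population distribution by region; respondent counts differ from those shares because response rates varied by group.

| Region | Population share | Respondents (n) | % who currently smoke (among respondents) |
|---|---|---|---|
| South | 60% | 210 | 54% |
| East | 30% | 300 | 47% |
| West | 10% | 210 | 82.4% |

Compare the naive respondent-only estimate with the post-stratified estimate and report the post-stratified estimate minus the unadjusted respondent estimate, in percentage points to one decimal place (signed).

Without adjustment, the pooled respondent share is:
  (210/720)×54 + (300/720)×47 + (210/720)×82.4 = 59.3667%
Post-stratifying to population shares instead:
  0.6×54 + 0.3×47 + 0.1×82.4 = 54.74%
Difference = 54.74 − 59.3667 = -4.6267 pp.

-4.6 percentage points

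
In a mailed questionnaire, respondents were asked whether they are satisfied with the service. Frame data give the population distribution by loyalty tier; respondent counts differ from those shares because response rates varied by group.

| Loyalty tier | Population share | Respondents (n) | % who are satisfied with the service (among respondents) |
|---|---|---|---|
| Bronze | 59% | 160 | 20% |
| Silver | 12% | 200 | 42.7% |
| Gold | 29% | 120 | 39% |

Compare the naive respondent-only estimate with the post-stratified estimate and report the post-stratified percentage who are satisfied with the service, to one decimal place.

Naive respondent-only estimate (weights = respondent counts):
  (160/480)×20 + (200/480)×42.7 + (120/480)×39 = 34.2083%
Reweighting by population loyalty tier shares:
  0.59×20 + 0.12×42.7 + 0.29×39 = 28.234%

28.2%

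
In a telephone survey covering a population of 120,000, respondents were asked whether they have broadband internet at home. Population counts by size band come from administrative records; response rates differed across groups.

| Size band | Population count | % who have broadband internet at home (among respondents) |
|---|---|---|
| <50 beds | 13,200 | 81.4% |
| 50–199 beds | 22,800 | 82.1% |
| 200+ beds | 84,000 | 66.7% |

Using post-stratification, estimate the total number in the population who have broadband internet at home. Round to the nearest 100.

85,500

Estimated count per cell = population count × respondent percentage:
  <50 beds: 13,200 × 81.4% = 10744.8
  50–199 beds: 22,800 × 82.1% = 18718.8
  200+ beds: 84,000 × 66.7% = 56,028
Estimated total = 85491.6 → 85,500.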